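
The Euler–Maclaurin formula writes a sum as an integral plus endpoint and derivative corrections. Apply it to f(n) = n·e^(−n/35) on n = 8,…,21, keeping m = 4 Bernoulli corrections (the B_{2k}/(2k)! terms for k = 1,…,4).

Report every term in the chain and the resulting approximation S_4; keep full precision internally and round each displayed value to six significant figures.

S_4 ≈ 130.724

Integral: ∫_8^21 x·e^(−x/35) dx = 121.812.
½[f(8) + f(21)] = ½[6.36536 + 11.5250] = 8.94520.
So far: 130.757.
Order-1 term: 1/12 · (0.219525 − 0.613802) = -0.0328565.
After k=1: 130.724.
Order-2 term: −1/720 · (0.00107522 − 0.00180012) = 1.00679e-06.
After k=2: 130.724.
Order-3 term: 1/30240 · (1.60918e-06 − 2.52993e-06) = -3.04483e-11.
After k=3: 130.724.
Order-4 term: −1/1209600 · (1.91071e-09 − 2.93093e-09) = 8.43431e-16.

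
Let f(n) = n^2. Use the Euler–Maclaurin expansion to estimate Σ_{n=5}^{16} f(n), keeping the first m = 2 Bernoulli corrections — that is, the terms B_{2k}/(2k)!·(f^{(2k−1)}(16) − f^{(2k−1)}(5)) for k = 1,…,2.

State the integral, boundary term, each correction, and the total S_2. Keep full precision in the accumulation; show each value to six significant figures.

S_2 ≈ 1466.00

Integral: ∫_5^16 x^2 dx = 1323.67.
½[f(5) + f(16)] = ½[25.0000 + 256.000] = 140.500.
So far: 1464.17.
Order-1 term: 1/12 · (32.0000 − 10.0000) = 1.83333.
Partial sum through k=1: 1466.00.
Order-2 term: −1/720 · (0.00000 − 0.00000) = 0.00000.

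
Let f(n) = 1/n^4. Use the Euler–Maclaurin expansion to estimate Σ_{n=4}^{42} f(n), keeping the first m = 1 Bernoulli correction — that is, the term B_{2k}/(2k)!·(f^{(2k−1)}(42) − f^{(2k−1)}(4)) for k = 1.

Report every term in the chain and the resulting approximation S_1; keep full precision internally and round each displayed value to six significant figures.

S_1 ≈ 0.00748264

∫_4^42 1/x^4 dx evaluates to 0.00520383.
Boundary: ½(f(4) + f(42)) = ½(0.00390625 + 3.21368e-07) = 0.00195329.
Integral + boundary = 0.00715712.
Correction k=1: B_{2}/2! · (f^{(1)}(42) − f^{(1)}(4)) = 1/12 · (-3.06065e-08 − (-0.00390625)) = 0.000325518.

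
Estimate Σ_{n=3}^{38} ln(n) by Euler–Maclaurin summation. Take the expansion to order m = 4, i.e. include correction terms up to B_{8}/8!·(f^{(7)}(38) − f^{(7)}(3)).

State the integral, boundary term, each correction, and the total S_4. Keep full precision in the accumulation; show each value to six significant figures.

Integral: ∫_3^38 ln(x) dx = 99.9324.
½[f(3) + f(38)] = ½[1.09861 + 3.63759] = 2.36810.
Integral + boundary = 102.301.
Order-1 term: 1/12 · (0.0263158 − 0.333333) = -0.0255848.
Running total after k=1: 102.275.
Order-2 term: −1/720 · (3.64485e-05 − 0.0740741) = 0.000102830.
Running total after k=2: 102.275.
Order-3 term: 1/30240 · (3.02896e-07 − 0.0987654) = -3.26604e-06.
Running total after k=3: 102.275.
Order-4 term: −1/1209600 · (6.29285e-09 − 0.329218) = 2.72171e-07.

S_4 ≈ 102.275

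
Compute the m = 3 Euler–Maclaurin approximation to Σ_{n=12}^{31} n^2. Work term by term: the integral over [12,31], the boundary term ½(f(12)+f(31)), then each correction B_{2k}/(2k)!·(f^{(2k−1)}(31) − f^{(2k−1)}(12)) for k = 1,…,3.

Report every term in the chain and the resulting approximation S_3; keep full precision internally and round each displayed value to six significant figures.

S_3 ≈ 9910.00

∫_12^31 x^2 dx evaluates to 9354.33.
Endpoint term: (f(12) + f(31))/2 = (144.000 + 961.000)/2 = 552.500.
Integral + boundary = 9906.83.
k=1: B_{2}/(2)! × [f^{(1)}(31) − f^{(1)}(12)] = 1/12 × (62.0000 − 24.0000) = 3.16667.
Running total after k=1: 9910.00.
k=2: B_{4}/(4)! × [f^{(3)}(31) − f^{(3)}(12)] = −1/720 × (0.00000 − 0.00000) = 0.00000.
Running total after k=2: 9910.00.
k=3: B_{6}/(6)! × [f^{(5)}(31) − f^{(5)}(12)] = 1/30240 × (0.00000 − 0.00000) = 0.00000.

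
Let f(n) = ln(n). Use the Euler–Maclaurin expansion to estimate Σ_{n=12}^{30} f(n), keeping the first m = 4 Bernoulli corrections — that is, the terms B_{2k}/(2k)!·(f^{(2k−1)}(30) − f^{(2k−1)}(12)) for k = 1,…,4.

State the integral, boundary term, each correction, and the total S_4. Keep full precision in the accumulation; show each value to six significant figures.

S_4 ≈ 57.1559

∫_12^30 ln(x) dx evaluates to 54.2170.
Boundary: ½(f(12) + f(30)) = ½(2.48491 + 3.40120) = 2.94305.
Integral + boundary = 57.1601.
k=1: B_{2}/(2)! × [f^{(1)}(30) − f^{(1)}(12)] = 1/12 × (0.0333333 − 0.0833333) = -0.00416667.
After k=1: 57.1559.
k=2: B_{4}/(4)! × [f^{(3)}(30) − f^{(3)}(12)] = −1/720 × (7.40741e-05 − 0.00115741) = 1.50463e-06.
After k=2: 57.1559.
k=3: B_{6}/(6)! × [f^{(5)}(30) − f^{(5)}(12)] = 1/30240 × (9.87654e-07 − 9.64506e-05) = -3.15684e-09.
After k=3: 57.1559.
k=4: B_{8}/(8)! × [f^{(7)}(30) − f^{(7)}(12)] = −1/1209600 × (3.29218e-08 − 2.00939e-05) = 1.65848e-11.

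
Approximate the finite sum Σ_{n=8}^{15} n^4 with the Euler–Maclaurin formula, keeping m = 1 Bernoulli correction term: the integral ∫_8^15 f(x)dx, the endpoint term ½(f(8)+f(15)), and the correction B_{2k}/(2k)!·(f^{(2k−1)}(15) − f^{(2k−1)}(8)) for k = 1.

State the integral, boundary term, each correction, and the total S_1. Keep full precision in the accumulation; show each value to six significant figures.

The integral term ∫_8^15 x^4 dx = 145321.
Endpoint term: (f(8) + f(15))/2 = (4096.00 + 50625.0)/2 = 27360.5.
Running total after boundary: 172682.
k=1: B_{2}/(2)! × [f^{(1)}(15) − f^{(1)}(8)] = 1/12 × (13500.0 − 2048.00) = 954.333.

S_1 ≈ 173636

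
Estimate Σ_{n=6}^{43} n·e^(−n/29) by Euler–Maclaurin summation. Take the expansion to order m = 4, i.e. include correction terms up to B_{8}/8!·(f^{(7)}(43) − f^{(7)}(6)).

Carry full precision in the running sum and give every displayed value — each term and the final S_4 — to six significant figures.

Integral: ∫_6^43 x·e^(−x/29) dx = 351.302.
Endpoint term: (f(6) + f(43))/2 = (4.87862 + 9.76146)/2 = 7.32004.
Integral + boundary = 358.622.
Order-1 term: 1/12 · (-0.109591 − 0.644875) = -0.0628722.
Partial sum through k=1: 358.559.
Order-2 term: −1/720 · (0.000409548 − 0.00270046) = 3.18182e-06.
Partial sum through k=2: 358.559.
Order-3 term: 1/30240 · (1.12890e-06 − 5.51024e-06) = -1.44886e-10.
Partial sum through k=3: 358.559.
Order-4 term: −1/1209600 · (2.10562e-09 − 9.28595e-09) = 5.93612e-15.

S_4 ≈ 358.559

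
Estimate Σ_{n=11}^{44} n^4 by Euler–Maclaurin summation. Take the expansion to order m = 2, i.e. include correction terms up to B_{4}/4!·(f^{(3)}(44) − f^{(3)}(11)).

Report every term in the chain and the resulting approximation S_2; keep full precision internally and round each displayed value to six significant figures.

∫_11^44 x^4 dx evaluates to 3.29510e+07.
½[f(11) + f(44)] = ½[14641.0 + 3.74810e+06] = 1.88137e+06.
Running total after boundary: 3.48324e+07.
k=1: B_{2}/(2)! × [f^{(1)}(44) − f^{(1)}(11)] = 1/12 × (340736 − 5324.00) = 27951.0.
Running total after k=1: 3.48604e+07.
k=2: B_{4}/(4)! × [f^{(3)}(44) − f^{(3)}(11)] = −1/720 × (1056.00 − 264.000) = -1.10000.

S_2 ≈ 3.48604e+07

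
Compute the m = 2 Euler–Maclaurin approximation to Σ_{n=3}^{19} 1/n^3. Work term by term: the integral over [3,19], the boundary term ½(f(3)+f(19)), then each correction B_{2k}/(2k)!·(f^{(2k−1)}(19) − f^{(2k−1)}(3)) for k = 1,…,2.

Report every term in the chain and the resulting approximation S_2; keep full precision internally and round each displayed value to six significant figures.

Integral: ∫_3^19 1/x^3 dx = 0.0541705.
Endpoint term: (f(3) + f(19))/2 = (0.0370370 + 0.000145794)/2 = 0.0185914.
So far: 0.0727619.
k=1: B_{2}/(2)! × [f^{(1)}(19) − f^{(1)}(3)] = 1/12 × (-2.30201e-05 − (-0.0370370)) = 0.00308450.
Partial sum through k=1: 0.0758464.
k=2: B_{4}/(4)! × [f^{(3)}(19) − f^{(3)}(3)] = −1/720 × (-1.27535e-06 − (-0.0823045)) = -0.000114310.

S_2 ≈ 0.0757321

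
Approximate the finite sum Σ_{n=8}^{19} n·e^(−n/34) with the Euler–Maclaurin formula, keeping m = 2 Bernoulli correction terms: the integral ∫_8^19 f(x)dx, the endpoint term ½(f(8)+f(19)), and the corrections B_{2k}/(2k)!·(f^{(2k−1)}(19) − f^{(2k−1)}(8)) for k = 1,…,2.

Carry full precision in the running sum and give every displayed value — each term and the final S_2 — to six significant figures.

S_2 ≈ 106.638

The integral term ∫_8^19 x·e^(−x/34) dx = 98.0728.
½[f(8) + f(19)] = ½[6.32271 + 10.8657] = 8.59423.
Integral + boundary = 106.667.
k=1: B_{2}/(2)! × [f^{(1)}(19) − f^{(1)}(8)] = 1/12 × (0.252301 − 0.604376) = -0.0293396.
After k=1: 106.638.
k=2: B_{4}/(4)! × [f^{(3)}(19) − f^{(3)}(8)] = −1/720 × (0.00120767 − 0.00189018) = 9.47940e-07.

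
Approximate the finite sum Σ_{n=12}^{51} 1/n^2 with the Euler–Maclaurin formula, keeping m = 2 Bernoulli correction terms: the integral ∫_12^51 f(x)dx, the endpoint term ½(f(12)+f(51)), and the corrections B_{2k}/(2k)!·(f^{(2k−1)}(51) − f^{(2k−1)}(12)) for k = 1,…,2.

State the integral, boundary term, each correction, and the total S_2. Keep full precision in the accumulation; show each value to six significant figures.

Integral: ∫_12^51 1/x^2 dx = 0.0637255.
½[f(12) + f(51)] = ½[0.00694444 + 0.000384468] = 0.00366446.
Integral + boundary = 0.0673899.
Correction k=1: B_{2}/2! · (f^{(1)}(51) − f^{(1)}(12)) = 1/12 · (-1.50772e-05 − (-0.00115741)) = 9.51942e-05.
Running total after k=1: 0.0674851.
Correction k=2: B_{4}/4! · (f^{(3)}(51) − f^{(3)}(12)) = −1/720 · (-6.95601e-08 − (-9.64506e-05)) = -1.33863e-07.

S_2 ≈ 0.0674850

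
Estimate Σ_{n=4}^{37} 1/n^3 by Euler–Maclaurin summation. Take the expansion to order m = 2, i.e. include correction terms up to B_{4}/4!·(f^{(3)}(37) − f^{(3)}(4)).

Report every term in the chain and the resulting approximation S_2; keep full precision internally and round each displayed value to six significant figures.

S_2 ≈ 0.0396632

∫_4^37 1/x^3 dx evaluates to 0.0308848.
Boundary: ½(f(4) + f(37)) = ½(0.0156250 + 1.97422e-05) = 0.00782237.
So far: 0.0387071.
Order-1 term: 1/12 · (-1.60072e-06 − (-0.0117188)) = 0.000976429.
After k=1: 0.0396836.
Order-2 term: −1/720 · (-2.33852e-08 − (-0.0146484)) = -2.03450e-05.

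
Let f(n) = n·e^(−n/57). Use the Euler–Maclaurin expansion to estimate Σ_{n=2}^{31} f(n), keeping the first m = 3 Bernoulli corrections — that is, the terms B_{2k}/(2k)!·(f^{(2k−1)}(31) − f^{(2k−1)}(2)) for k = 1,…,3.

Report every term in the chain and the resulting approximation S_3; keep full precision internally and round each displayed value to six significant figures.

∫_2^31 x·e^(−x/57) dx evaluates to 335.241.
Endpoint term: (f(2) + f(31))/2 = (1.93104 + 17.9956)/2 = 9.96332.
Integral + boundary = 345.205.
k=1: B_{2}/(2)! × [f^{(1)}(31) − f^{(1)}(2)] = 1/12 × (0.264791 − 0.931643) = -0.0555710.
Partial sum through k=1: 345.149.
k=2: B_{4}/(4)! × [f^{(3)}(31) − f^{(3)}(2)] = −1/720 × (0.000438842 − 0.000881097) = 6.14243e-07.
Partial sum through k=2: 345.149.
k=3: B_{6}/(6)! × [f^{(5)}(31) − f^{(5)}(2)] = 1/30240 × (2.45055e-07 − 4.54123e-07) = -6.91362e-12.

S_3 ≈ 345.149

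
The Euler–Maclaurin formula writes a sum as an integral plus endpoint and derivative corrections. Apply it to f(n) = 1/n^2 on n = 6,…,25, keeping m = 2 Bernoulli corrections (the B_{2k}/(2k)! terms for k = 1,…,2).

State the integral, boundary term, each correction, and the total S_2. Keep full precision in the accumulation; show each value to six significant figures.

Integral: ∫_6^25 1/x^2 dx = 0.126667.
Boundary: ½(f(6) + f(25)) = ½(0.0277778 + 0.00160000) = 0.0146889.
Running total after boundary: 0.141356.
Correction k=1: B_{2}/2! · (f^{(1)}(25) − f^{(1)}(6)) = 1/12 · (-0.000128000 − (-0.00925926)) = 0.000760938.
Running total after k=1: 0.142116.
Correction k=2: B_{4}/4! · (f^{(3)}(25) − f^{(3)}(6)) = −1/720 · (-2.45760e-06 − (-0.00308642)) = -4.28328e-06.

S_2 ≈ 0.142112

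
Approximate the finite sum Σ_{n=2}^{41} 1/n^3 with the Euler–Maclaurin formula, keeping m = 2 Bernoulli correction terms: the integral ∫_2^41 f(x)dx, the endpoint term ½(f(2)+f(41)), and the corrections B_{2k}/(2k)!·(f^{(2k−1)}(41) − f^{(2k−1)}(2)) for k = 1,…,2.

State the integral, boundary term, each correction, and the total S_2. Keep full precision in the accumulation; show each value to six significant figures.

S_2 ≈ 0.201533

The integral term ∫_2^41 1/x^3 dx = 0.124703.
½[f(2) + f(41)] = ½[0.125000 + 1.45094e-05] = 0.0625073.
Integral + boundary = 0.187210.
Correction k=1: B_{2}/2! · (f^{(1)}(41) − f^{(1)}(2)) = 1/12 · (-1.06166e-06 − (-0.187500)) = 0.0156249.
After k=1: 0.202835.
Correction k=2: B_{4}/4! · (f^{(3)}(41) − f^{(3)}(2)) = −1/720 · (-1.26313e-08 − (-0.937500)) = -0.00130208.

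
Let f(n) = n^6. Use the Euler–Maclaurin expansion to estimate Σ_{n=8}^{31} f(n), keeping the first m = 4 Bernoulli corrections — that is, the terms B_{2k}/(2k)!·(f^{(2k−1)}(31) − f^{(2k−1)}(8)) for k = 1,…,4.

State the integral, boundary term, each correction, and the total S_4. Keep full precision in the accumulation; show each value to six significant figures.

S_4 ≈ 4.38825e+09

∫_8^31 x^6 dx evaluates to 3.93007e+09.
Boundary: ½(f(8) + f(31)) = ½(262144 + 8.87504e+08) = 4.43883e+08.
Running total after boundary: 4.37396e+09.
Order-1 term: 1/12 · (1.71775e+08 − 196608) = 1.42982e+07.
Running total after k=1: 4.38825e+09.
Order-2 term: −1/720 · (3.57492e+06 − 61440.0) = -4879.83.
Running total after k=2: 4.38825e+09.
Order-3 term: 1/30240 · (22320.0 − 5760.00) = 0.547619.
Running total after k=3: 4.38825e+09.
Order-4 term: −1/1209600 · (0.00000 − 0.00000) = 0.00000.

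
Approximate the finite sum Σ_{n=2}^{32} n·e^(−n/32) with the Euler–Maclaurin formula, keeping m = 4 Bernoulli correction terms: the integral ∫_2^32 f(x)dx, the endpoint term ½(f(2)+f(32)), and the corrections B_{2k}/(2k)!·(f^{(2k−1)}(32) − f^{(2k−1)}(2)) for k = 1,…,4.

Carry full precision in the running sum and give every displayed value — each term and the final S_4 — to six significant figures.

Integral: ∫_2^32 x·e^(−x/32) dx = 268.664.
½[f(2) + f(32)] = ½[1.87883 + 11.7721] = 6.82548.
Running total after boundary: 275.490.
k=1: B_{2}/(2)! × [f^{(1)}(32) − f^{(1)}(2)] = 1/12 × (0.00000 − 0.880700) = -0.0733916.
Partial sum through k=1: 275.416.
k=2: B_{4}/(4)! × [f^{(3)}(32) − f^{(3)}(2)] = −1/720 × (0.000718515 − 0.00269485) = 2.74491e-06.
Partial sum through k=2: 275.416.
k=3: B_{6}/(6)! × [f^{(5)}(32) − f^{(5)}(2)] = 1/30240 × (1.40335e-06 − 4.42348e-06) = -9.98720e-11.
Partial sum through k=3: 275.416.
k=4: B_{8}/(8)! × [f^{(7)}(32) − f^{(7)}(2)] = −1/1209600 × (2.05569e-09 − 6.06960e-09) = 3.31838e-15.

S_4 ≈ 275.416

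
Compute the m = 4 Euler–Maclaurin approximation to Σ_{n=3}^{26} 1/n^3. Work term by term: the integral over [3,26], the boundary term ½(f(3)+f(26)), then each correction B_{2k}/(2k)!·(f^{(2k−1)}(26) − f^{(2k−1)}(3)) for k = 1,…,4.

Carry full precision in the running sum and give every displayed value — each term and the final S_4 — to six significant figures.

The integral term ∫_3^26 1/x^3 dx = 0.0548159.
Endpoint term: (f(3) + f(26))/2 = (0.0370370 + 5.68958e-05)/2 = 0.0185470.
So far: 0.0733629.
k=1: B_{2}/(2)! × [f^{(1)}(26) − f^{(1)}(3)] = 1/12 × (-6.56490e-06 − (-0.0370370)) = 0.00308587.
Partial sum through k=1: 0.0764487.
k=2: B_{4}/(4)! × [f^{(3)}(26) − f^{(3)}(3)] = −1/720 × (-1.94228e-07 − (-0.0823045)) = -0.000114312.
Partial sum through k=2: 0.0763344.
k=3: B_{6}/(6)! × [f^{(5)}(26) − f^{(5)}(3)] = 1/30240 × (-1.20674e-08 − (-0.384088)) = 1.27013e-05.
Partial sum through k=3: 0.0763471.
k=4: B_{8}/(8)! × [f^{(7)}(26) − f^{(7)}(3)] = −1/1209600 × (-1.28529e-09 − (-3.07270)) = -2.54026e-06.

S_4 ≈ 0.0763446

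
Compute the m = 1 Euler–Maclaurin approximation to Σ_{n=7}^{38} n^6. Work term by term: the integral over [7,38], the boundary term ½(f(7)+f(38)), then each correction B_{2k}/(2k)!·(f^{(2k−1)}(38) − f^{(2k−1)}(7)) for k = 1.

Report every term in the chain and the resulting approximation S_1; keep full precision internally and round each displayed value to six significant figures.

S_1 ≈ 1.78901e+10

The integral term ∫_7^38 x^6 dx = 1.63450e+10.
½[f(7) + f(38)] = ½[117649 + 3.01094e+09] = 1.50553e+09.
So far: 1.78505e+10.
Correction k=1: B_{2}/2! · (f^{(1)}(38) − f^{(1)}(7)) = 1/12 · (4.75411e+08 − 100842) = 3.96092e+07.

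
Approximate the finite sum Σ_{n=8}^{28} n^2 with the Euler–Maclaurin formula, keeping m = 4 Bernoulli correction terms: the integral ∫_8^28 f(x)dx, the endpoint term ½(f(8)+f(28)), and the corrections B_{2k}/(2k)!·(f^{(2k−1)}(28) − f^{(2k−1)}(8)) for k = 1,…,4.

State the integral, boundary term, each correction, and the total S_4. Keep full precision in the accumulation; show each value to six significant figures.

The integral term ∫_8^28 x^2 dx = 7146.67.
½[f(8) + f(28)] = ½[64.0000 + 784.000] = 424.000.
Running total after boundary: 7570.67.
k=1: B_{2}/(2)! × [f^{(1)}(28) − f^{(1)}(8)] = 1/12 × (56.0000 − 16.0000) = 3.33333.
After k=1: 7574.00.
k=2: B_{4}/(4)! × [f^{(3)}(28) − f^{(3)}(8)] = −1/720 × (0.00000 − 0.00000) = 0.00000.
After k=2: 7574.00.
k=3: B_{6}/(6)! × [f^{(5)}(28) − f^{(5)}(8)] = 1/30240 × (0.00000 − 0.00000) = 0.00000.
After k=3: 7574.00.
k=4: B_{8}/(8)! × [f^{(7)}(28) − f^{(7)}(8)] = −1/1209600 × (0.00000 − 0.00000) = 0.00000.

S_4 ≈ 7574.00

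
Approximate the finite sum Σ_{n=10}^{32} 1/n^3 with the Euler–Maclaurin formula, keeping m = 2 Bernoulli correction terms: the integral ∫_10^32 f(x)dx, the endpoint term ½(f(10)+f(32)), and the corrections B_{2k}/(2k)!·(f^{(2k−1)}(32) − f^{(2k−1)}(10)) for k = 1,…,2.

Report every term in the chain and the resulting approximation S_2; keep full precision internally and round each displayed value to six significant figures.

Integral: ∫_10^32 1/x^3 dx = 0.00451172.
Boundary: ½(f(10) + f(32)) = ½(0.00100000 + 3.05176e-05) = 0.000515259.
Running total after boundary: 0.00502698.
k=1: B_{2}/(2)! × [f^{(1)}(32) − f^{(1)}(10)] = 1/12 × (-2.86102e-06 − (-0.000300000)) = 2.47616e-05.
Partial sum through k=1: 0.00505174.
k=2: B_{4}/(4)! × [f^{(3)}(32) − f^{(3)}(10)] = −1/720 × (-5.58794e-08 − (-6.00000e-05)) = -8.32557e-08.

S_2 ≈ 0.00505166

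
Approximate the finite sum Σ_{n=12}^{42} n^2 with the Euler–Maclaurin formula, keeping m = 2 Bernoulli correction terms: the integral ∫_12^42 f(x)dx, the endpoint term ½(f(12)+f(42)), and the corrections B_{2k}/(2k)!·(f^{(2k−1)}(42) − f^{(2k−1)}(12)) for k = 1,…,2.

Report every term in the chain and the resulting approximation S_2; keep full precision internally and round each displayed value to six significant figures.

Integral: ∫_12^42 x^2 dx = 24120.0.
Endpoint term: (f(12) + f(42))/2 = (144.000 + 1764.00)/2 = 954.000.
Running total after boundary: 25074.0.
k=1: B_{2}/(2)! × [f^{(1)}(42) − f^{(1)}(12)] = 1/12 × (84.0000 − 24.0000) = 5.00000.
Running total after k=1: 25079.0.
k=2: B_{4}/(4)! × [f^{(3)}(42) − f^{(3)}(12)] = −1/720 × (0.00000 − 0.00000) = 0.00000.

S_2 ≈ 25079.0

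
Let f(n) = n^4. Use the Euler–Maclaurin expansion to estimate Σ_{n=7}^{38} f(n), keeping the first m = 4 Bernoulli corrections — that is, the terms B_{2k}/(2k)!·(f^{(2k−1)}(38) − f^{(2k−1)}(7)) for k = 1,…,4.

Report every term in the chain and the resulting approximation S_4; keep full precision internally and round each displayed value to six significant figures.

S_4 ≈ 1.69056e+07

Integral: ∫_7^38 x^4 dx = 1.58437e+07.
½[f(7) + f(38)] = ½[2401.00 + 2.08514e+06] = 1.04377e+06.
Running total after boundary: 1.68874e+07.
Correction k=1: B_{2}/2! · (f^{(1)}(38) − f^{(1)}(7)) = 1/12 · (219488 − 1372.00) = 18176.3.
Running total after k=1: 1.69056e+07.
Correction k=2: B_{4}/4! · (f^{(3)}(38) − f^{(3)}(7)) = −1/720 · (912.000 − 168.000) = -1.03333.
Running total after k=2: 1.69056e+07.
Correction k=3: B_{6}/6! · (f^{(5)}(38) − f^{(5)}(7)) = 1/30240 · (0.00000 − 0.00000) = 0.00000.
Running total after k=3: 1.69056e+07.
Correction k=4: B_{8}/8! · (f^{(7)}(38) − f^{(7)}(7)) = −1/1209600 · (0.00000 − 0.00000) = 0.00000.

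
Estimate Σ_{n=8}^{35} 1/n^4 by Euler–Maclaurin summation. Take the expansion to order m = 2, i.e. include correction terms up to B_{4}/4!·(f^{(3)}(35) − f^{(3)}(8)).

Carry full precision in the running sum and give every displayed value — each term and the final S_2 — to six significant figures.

The integral term ∫_8^35 1/x^4 dx = 0.000643267.
Boundary: ½(f(8) + f(35)) = ½(0.000244141 + 6.66389e-07) = 0.000122404.
Running total after boundary: 0.000765671.
Order-1 term: 1/12 · (-7.61587e-08 − (-0.000122070)) = 1.01662e-05.
Partial sum through k=1: 0.000775837.
Order-2 term: −1/720 · (-1.86511e-09 − (-5.72205e-05)) = -7.94703e-08.

S_2 ≈ 0.000775757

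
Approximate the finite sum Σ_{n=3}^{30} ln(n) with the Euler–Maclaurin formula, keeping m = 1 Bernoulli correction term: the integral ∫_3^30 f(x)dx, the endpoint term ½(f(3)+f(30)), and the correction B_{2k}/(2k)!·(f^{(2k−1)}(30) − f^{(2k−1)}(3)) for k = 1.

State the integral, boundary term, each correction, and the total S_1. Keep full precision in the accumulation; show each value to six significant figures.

S_1 ≈ 73.9650

The integral term ∫_3^30 ln(x) dx = 71.7401.
Endpoint term: (f(3) + f(30))/2 = (1.09861 + 3.40120)/2 = 2.24990.
Integral + boundary = 73.9900.
Order-1 term: 1/12 · (0.0333333 − 0.333333) = -0.0250000.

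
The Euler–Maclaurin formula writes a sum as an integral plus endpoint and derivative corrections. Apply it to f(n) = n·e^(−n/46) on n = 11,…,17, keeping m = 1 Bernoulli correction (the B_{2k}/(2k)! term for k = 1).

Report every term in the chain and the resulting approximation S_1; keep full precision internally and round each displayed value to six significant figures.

Integral: ∫_11^17 x·e^(−x/46) dx = 61.7139.
½[f(11) + f(17)] = ½[8.66043 + 11.7476] = 10.2040.
So far: 71.9180.
Correction k=1: B_{2}/2! · (f^{(1)}(17) − f^{(1)}(11)) = 1/12 · (0.435652 − 0.599042) = -0.0136158.

S_1 ≈ 71.9043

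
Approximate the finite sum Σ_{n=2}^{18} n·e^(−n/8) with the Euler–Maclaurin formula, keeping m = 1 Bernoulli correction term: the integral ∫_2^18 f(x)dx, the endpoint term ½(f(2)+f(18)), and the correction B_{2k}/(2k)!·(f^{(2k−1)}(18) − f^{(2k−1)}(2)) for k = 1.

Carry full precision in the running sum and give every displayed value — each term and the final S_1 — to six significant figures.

S_1 ≈ 42.0488

Integral: ∫_2^18 x·e^(−x/8) dx = 40.3810.
Boundary: ½(f(2) + f(18)) = ½(1.55760 + 1.89719) = 1.72739.
Integral + boundary = 42.1084.
k=1: B_{2}/(2)! × [f^{(1)}(18) − f^{(1)}(2)] = 1/12 × (-0.131749 − 0.584101) = -0.0596541.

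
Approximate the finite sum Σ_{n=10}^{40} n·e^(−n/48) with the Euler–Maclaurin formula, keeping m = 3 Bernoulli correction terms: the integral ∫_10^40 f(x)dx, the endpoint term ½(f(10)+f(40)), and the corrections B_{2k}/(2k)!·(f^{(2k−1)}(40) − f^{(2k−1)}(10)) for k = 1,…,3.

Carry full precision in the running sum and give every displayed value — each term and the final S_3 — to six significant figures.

Integral: ∫_10^40 x·e^(−x/48) dx = 424.688.
Endpoint term: (f(10) + f(40))/2 = (8.11936 + 17.3839)/2 = 12.7516.
Running total after boundary: 437.440.
Correction k=1: B_{2}/2! · (f^{(1)}(40) − f^{(1)}(10)) = 1/12 · (0.0724330 − 0.642783) = -0.0475292.
After k=1: 437.392.
Correction k=2: B_{4}/4! · (f^{(3)}(40) − f^{(3)}(10)) = −1/720 · (0.000408693 − 0.000983792) = 7.98747e-07.
After k=2: 437.392.
Correction k=3: B_{6}/6! · (f^{(5)}(40) − f^{(5)}(10)) = 1/30240 · (3.41124e-07 − 7.32898e-07) = -1.29555e-11.

S_3 ≈ 437.392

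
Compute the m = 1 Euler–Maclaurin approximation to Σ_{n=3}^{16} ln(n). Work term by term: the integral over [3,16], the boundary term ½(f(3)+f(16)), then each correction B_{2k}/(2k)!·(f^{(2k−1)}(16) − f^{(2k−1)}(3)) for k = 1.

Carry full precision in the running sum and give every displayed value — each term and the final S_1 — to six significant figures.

S_1 ≈ 29.9786

The integral term ∫_3^16 ln(x) dx = 28.0656.
Boundary: ½(f(3) + f(16)) = ½(1.09861 + 2.77259) = 1.93560.
Integral + boundary = 30.0012.
k=1: B_{2}/(2)! × [f^{(1)}(16) − f^{(1)}(3)] = 1/12 × (0.0625000 − 0.333333) = -0.0225694.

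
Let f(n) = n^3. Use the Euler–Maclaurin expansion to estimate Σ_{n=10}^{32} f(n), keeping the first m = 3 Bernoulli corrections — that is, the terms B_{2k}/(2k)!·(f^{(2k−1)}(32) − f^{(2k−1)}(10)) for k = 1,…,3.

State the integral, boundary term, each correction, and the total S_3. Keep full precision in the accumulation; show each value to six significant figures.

S_3 ≈ 276759

∫_10^32 x^3 dx evaluates to 259644.
½[f(10) + f(32)] = ½[1000.00 + 32768.0] = 16884.0.
Integral + boundary = 276528.
Order-1 term: 1/12 · (3072.00 − 300.000) = 231.000.
Partial sum through k=1: 276759.
Order-2 term: −1/720 · (6.00000 − 6.00000) = 0.00000.
Partial sum through k=2: 276759.
Order-3 term: 1/30240 · (0.00000 − 0.00000) = 0.00000.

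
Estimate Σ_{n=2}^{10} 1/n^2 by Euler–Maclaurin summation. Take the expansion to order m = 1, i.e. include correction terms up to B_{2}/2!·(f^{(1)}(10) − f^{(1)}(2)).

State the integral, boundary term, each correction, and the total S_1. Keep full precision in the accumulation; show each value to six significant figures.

S_1 ≈ 0.550667

∫_2^10 1/x^2 dx evaluates to 0.400000.
Endpoint term: (f(2) + f(10))/2 = (0.250000 + 0.0100000)/2 = 0.130000.
Integral + boundary = 0.530000.
Correction k=1: B_{2}/2! · (f^{(1)}(10) − f^{(1)}(2)) = 1/12 · (-0.00200000 − (-0.250000)) = 0.0206667.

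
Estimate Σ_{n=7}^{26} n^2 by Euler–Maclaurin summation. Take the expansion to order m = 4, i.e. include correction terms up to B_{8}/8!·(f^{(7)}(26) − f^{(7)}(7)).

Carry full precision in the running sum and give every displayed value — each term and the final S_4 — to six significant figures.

Integral: ∫_7^26 x^2 dx = 5744.33.
Endpoint term: (f(7) + f(26))/2 = (49.0000 + 676.000)/2 = 362.500.
Running total after boundary: 6106.83.
k=1: B_{2}/(2)! × [f^{(1)}(26) − f^{(1)}(7)] = 1/12 × (52.0000 − 14.0000) = 3.16667.
After k=1: 6110.00.
k=2: B_{4}/(4)! × [f^{(3)}(26) − f^{(3)}(7)] = −1/720 × (0.00000 − 0.00000) = 0.00000.
After k=2: 6110.00.
k=3: B_{6}/(6)! × [f^{(5)}(26) − f^{(5)}(7)] = 1/30240 × (0.00000 − 0.00000) = 0.00000.
After k=3: 6110.00.
k=4: B_{8}/(8)! × [f^{(7)}(26) − f^{(7)}(7)] = −1/1209600 × (0.00000 − 0.00000) = 0.00000.

S_4 ≈ 6110.00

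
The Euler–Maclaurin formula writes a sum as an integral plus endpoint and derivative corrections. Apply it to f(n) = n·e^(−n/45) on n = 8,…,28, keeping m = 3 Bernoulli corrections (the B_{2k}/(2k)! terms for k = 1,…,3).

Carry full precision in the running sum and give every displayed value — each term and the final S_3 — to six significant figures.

S_3 ≈ 244.149

The integral term ∫_8^28 x·e^(−x/45) dx = 233.326.
Endpoint term: (f(8) + f(28))/2 = (6.69703 + 15.0290)/2 = 10.8630.
Running total after boundary: 244.189.
Order-1 term: 1/12 · (0.202772 − 0.688306) = -0.0404611.
Partial sum through k=1: 244.149.
Order-2 term: −1/720 · (0.000630258 − 0.00116670) = 7.45054e-07.
Partial sum through k=2: 244.149.
Order-3 term: 1/30240 · (5.73028e-07 − 9.84440e-07) = -1.36049e-11.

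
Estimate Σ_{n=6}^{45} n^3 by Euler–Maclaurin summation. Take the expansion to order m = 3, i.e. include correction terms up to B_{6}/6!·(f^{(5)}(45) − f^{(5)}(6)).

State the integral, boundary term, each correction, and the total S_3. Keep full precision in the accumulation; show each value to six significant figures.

S_3 ≈ 1.07100e+06

The integral term ∫_6^45 x^3 dx = 1.02483e+06.
Endpoint term: (f(6) + f(45))/2 = (216.000 + 91125.0)/2 = 45670.5.
Running total after boundary: 1.07050e+06.
Order-1 term: 1/12 · (6075.00 − 108.000) = 497.250.
After k=1: 1.07100e+06.
Order-2 term: −1/720 · (6.00000 − 6.00000) = 0.00000.
After k=2: 1.07100e+06.
Order-3 term: 1/30240 · (0.00000 − 0.00000) = 0.00000.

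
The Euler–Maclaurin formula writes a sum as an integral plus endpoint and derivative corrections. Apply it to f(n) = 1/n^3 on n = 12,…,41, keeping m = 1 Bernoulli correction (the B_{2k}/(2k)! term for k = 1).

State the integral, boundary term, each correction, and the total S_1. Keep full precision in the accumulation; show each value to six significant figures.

S_1 ≈ 0.00348335

Integral: ∫_12^41 1/x^3 dx = 0.00317478.
½[f(12) + f(41)] = ½[0.000578704 + 1.45094e-05] = 0.000296607.
Integral + boundary = 0.00347139.
Order-1 term: 1/12 · (-1.06166e-06 − (-0.000144676)) = 1.19679e-05.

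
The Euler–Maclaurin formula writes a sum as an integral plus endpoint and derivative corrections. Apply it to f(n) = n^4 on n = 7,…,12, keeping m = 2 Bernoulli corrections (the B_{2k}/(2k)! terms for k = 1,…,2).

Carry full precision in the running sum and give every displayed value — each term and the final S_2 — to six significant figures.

Integral: ∫_7^12 x^4 dx = 46405.0.
Endpoint term: (f(7) + f(12))/2 = (2401.00 + 20736.0)/2 = 11568.5.
Integral + boundary = 57973.5.
k=1: B_{2}/(2)! × [f^{(1)}(12) − f^{(1)}(7)] = 1/12 × (6912.00 − 1372.00) = 461.667.
Partial sum through k=1: 58435.2.
k=2: B_{4}/(4)! × [f^{(3)}(12) − f^{(3)}(7)] = −1/720 × (288.000 − 168.000) = -0.166667.

S_2 ≈ 58435.0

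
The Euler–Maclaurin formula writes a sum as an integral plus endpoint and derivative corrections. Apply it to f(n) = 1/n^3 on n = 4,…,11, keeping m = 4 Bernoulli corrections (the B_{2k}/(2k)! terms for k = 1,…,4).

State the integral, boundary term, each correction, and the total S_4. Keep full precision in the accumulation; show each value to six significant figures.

S_4 ≈ 0.0362462

∫_4^11 1/x^3 dx evaluates to 0.0271178.
Endpoint term: (f(4) + f(11))/2 = (0.0156250 + 0.000751315)/2 = 0.00818816.
So far: 0.0353059.
Order-1 term: 1/12 · (-0.000204904 − (-0.0117188)) = 0.000959487.
After k=1: 0.0362654.
Order-2 term: −1/720 · (-3.38684e-05 − (-0.0146484)) = -2.02980e-05.
After k=2: 0.0362451.
Order-3 term: 1/30240 · (-1.17560e-05 − (-0.0384521)) = 1.27118e-06.
After k=3: 0.0362464.
Order-4 term: −1/1209600 · (-6.99530e-06 − (-0.173035)) = -1.43045e-07.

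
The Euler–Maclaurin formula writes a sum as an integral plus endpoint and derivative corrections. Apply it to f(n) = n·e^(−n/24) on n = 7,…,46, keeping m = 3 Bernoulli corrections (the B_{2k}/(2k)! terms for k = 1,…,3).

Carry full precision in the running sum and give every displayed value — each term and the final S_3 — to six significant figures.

S_3 ≈ 314.601

∫_7^46 x·e^(−x/24) dx evaluates to 308.659.
½[f(7) + f(46)] = ½[5.22912 + 6.76644] = 5.99778.
So far: 314.657.
Order-1 term: 1/12 · (-0.134838 − 0.529137) = -0.0553313.
After k=1: 314.601.
Order-2 term: −1/720 · (0.000276657 − 0.00351245) = 4.49416e-06.
After k=2: 314.601.
Order-3 term: 1/30240 · (1.36703e-06 − 1.06012e-05) = -3.05361e-10.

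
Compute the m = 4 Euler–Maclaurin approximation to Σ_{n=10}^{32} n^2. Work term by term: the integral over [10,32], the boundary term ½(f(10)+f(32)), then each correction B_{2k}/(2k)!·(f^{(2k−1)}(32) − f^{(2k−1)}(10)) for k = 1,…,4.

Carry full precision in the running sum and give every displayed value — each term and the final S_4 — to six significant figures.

S_4 ≈ 11155.0

The integral term ∫_10^32 x^2 dx = 10589.3.
½[f(10) + f(32)] = ½[100.000 + 1024.00] = 562.000.
So far: 11151.3.
k=1: B_{2}/(2)! × [f^{(1)}(32) − f^{(1)}(10)] = 1/12 × (64.0000 − 20.0000) = 3.66667.
After k=1: 11155.0.
k=2: B_{4}/(4)! × [f^{(3)}(32) − f^{(3)}(10)] = −1/720 × (0.00000 − 0.00000) = 0.00000.
After k=2: 11155.0.
k=3: B_{6}/(6)! × [f^{(5)}(32) − f^{(5)}(10)] = 1/30240 × (0.00000 − 0.00000) = 0.00000.
After k=3: 11155.0.
k=4: B_{8}/(8)! × [f^{(7)}(32) − f^{(7)}(10)] = −1/1209600 × (0.00000 − 0.00000) = 0.00000.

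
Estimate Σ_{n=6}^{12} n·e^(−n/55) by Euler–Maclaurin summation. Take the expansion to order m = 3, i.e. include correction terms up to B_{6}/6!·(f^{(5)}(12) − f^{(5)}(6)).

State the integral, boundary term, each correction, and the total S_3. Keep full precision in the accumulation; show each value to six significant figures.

The integral term ∫_6^12 x·e^(−x/55) dx = 45.5935.
Boundary: ½(f(6) + f(12)) = ½(5.37989 + 9.64775) = 7.51382.
Running total after boundary: 53.1073.
Correction k=1: B_{2}/2! · (f^{(1)}(12) − f^{(1)}(6)) = 1/12 · (0.628566 − 0.798833) = -0.0141889.
After k=1: 53.0932.
Correction k=2: B_{4}/4! · (f^{(3)}(12) − f^{(3)}(6)) = −1/720 · (0.000739347 − 0.000856903) = 1.63272e-07.
After k=2: 53.0932.
Correction k=3: B_{6}/6! · (f^{(5)}(12) − f^{(5)}(6)) = 1/30240 · (4.20133e-07 − 4.79249e-07) = -1.95488e-12.

S_3 ≈ 53.0932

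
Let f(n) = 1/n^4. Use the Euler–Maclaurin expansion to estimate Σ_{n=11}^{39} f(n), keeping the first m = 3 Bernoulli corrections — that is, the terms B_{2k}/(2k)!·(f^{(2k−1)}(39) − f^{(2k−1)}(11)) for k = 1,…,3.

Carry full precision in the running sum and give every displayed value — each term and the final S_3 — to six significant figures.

S_3 ≈ 0.000281243

∫_11^39 1/x^4 dx evaluates to 0.000244819.
Boundary: ½(f(11) + f(39)) = ½(6.83013e-05 + 4.32257e-07) = 3.43668e-05.
Running total after boundary: 0.000279186.
k=1: B_{2}/(2)! × [f^{(1)}(39) − f^{(1)}(11)] = 1/12 × (-4.43340e-08 − (-2.48369e-05)) = 2.06604e-06.
After k=1: 0.000281252.
k=2: B_{4}/(4)! × [f^{(3)}(39) − f^{(3)}(11)] = −1/720 × (-8.74438e-10 − (-6.15790e-06)) = -8.55142e-09.
After k=2: 0.000281243.
k=3: B_{6}/(6)! × [f^{(5)}(39) − f^{(5)}(11)] = 1/30240 × (-3.21950e-11 − (-2.84994e-06)) = 9.42429e-11.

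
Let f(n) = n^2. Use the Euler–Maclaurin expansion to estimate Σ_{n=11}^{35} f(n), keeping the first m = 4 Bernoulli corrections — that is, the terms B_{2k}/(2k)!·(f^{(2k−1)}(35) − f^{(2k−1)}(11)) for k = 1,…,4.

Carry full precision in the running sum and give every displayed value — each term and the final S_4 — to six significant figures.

∫_11^35 x^2 dx evaluates to 13848.0.
Boundary: ½(f(11) + f(35)) = ½(121.000 + 1225.00) = 673.000.
Running total after boundary: 14521.0.
Correction k=1: B_{2}/2! · (f^{(1)}(35) − f^{(1)}(11)) = 1/12 · (70.0000 − 22.0000) = 4.00000.
After k=1: 14525.0.
Correction k=2: B_{4}/4! · (f^{(3)}(35) − f^{(3)}(11)) = −1/720 · (0.00000 − 0.00000) = 0.00000.
After k=2: 14525.0.
Correction k=3: B_{6}/6! · (f^{(5)}(35) − f^{(5)}(11)) = 1/30240 · (0.00000 − 0.00000) = 0.00000.
After k=3: 14525.0.
Correction k=4: B_{8}/8! · (f^{(7)}(35) − f^{(7)}(11)) = −1/1209600 · (0.00000 − 0.00000) = 0.00000.

S_4 ≈ 14525.0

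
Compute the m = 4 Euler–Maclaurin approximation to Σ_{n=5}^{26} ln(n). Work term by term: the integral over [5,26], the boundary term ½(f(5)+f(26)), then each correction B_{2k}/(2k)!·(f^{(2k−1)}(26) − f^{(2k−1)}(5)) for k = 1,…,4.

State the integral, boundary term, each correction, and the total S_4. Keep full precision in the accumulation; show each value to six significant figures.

S_4 ≈ 58.0836

The integral term ∫_5^26 ln(x) dx = 55.6633.
½[f(5) + f(26)] = ½[1.60944 + 3.25810] = 2.43377.
Integral + boundary = 58.0971.
Correction k=1: B_{2}/2! · (f^{(1)}(26) − f^{(1)}(5)) = 1/12 · (0.0384615 − 0.200000) = -0.0134615.
Partial sum through k=1: 58.0836.
Correction k=2: B_{4}/4! · (f^{(3)}(26) − f^{(3)}(5)) = −1/720 · (0.000113792 − 0.0160000) = 2.20642e-05.
Partial sum through k=2: 58.0836.
Correction k=3: B_{6}/6! · (f^{(5)}(26) − f^{(5)}(5)) = 1/30240 · (2.01997e-06 − 0.00768000) = -2.53901e-07.
Partial sum through k=3: 58.0836.
Correction k=4: B_{8}/8! · (f^{(7)}(26) − f^{(7)}(5)) = −1/1209600 · (8.96436e-08 − 0.00921600) = 7.61897e-09.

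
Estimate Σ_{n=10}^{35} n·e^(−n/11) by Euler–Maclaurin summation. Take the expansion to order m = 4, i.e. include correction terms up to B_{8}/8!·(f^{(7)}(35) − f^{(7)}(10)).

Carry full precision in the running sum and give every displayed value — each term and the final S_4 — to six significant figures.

Integral: ∫_10^35 x·e^(−x/11) dx = 72.0635.
Boundary: ½(f(10) + f(35)) = ½(4.02890 + 1.45285) = 2.74088.
Integral + boundary = 74.8044.
Order-1 term: 1/12 · (-0.0905675 − 0.0366264) = -0.0105995.
Running total after k=1: 74.7938.
Order-2 term: −1/720 · (-6.23743e-05 − 0.00696204) = 9.75613e-06.
Running total after k=2: 74.7938.
Order-3 term: 1/30240 · (5.15490e-06 − 0.000112573) = -3.55220e-09.
Running total after k=3: 74.7938.
Order-4 term: −1/1209600 · (8.94653e-08 − 1.38520e-06) = 1.07121e-12.

S_4 ≈ 74.7938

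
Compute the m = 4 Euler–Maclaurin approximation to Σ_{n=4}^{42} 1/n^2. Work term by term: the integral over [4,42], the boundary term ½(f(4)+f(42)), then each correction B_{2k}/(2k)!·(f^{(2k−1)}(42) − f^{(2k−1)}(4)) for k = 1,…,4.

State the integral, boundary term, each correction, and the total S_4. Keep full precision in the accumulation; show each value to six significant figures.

S_4 ≈ 0.260295

∫_4^42 1/x^2 dx evaluates to 0.226190.
Endpoint term: (f(4) + f(42))/2 = (0.0625000 + 0.000566893)/2 = 0.0315334.
Integral + boundary = 0.257724.
k=1: B_{2}/(2)! × [f^{(1)}(42) − f^{(1)}(4)] = 1/12 × (-2.69949e-05 − (-0.0312500)) = 0.00260192.
Partial sum through k=1: 0.260326.
k=2: B_{4}/(4)! × [f^{(3)}(42) − f^{(3)}(4)] = −1/720 × (-1.83639e-07 − (-0.0234375)) = -3.25518e-05.
Partial sum through k=2: 0.260293.
k=3: B_{6}/(6)! × [f^{(5)}(42) − f^{(5)}(4)] = 1/30240 × (-3.12311e-09 − (-0.0439453)) = 1.45322e-06.
Partial sum through k=3: 0.260295.
k=4: B_{8}/(8)! × [f^{(7)}(42) − f^{(7)}(4)] = −1/1209600 × (-9.91464e-11 − (-0.153809)) = -1.27157e-07.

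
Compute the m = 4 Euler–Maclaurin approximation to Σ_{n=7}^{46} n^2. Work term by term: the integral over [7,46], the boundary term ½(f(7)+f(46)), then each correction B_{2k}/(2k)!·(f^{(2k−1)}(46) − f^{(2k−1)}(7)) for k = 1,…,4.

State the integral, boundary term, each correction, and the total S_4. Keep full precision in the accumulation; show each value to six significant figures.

S_4 ≈ 33420.0

The integral term ∫_7^46 x^2 dx = 32331.0.
Endpoint term: (f(7) + f(46))/2 = (49.0000 + 2116.00)/2 = 1082.50.
Running total after boundary: 33413.5.
Order-1 term: 1/12 · (92.0000 − 14.0000) = 6.50000.
Partial sum through k=1: 33420.0.
Order-2 term: −1/720 · (0.00000 − 0.00000) = 0.00000.
Partial sum through k=2: 33420.0.
Order-3 term: 1/30240 · (0.00000 − 0.00000) = 0.00000.
Partial sum through k=3: 33420.0.
Order-4 term: −1/1209600 · (0.00000 − 0.00000) = 0.00000.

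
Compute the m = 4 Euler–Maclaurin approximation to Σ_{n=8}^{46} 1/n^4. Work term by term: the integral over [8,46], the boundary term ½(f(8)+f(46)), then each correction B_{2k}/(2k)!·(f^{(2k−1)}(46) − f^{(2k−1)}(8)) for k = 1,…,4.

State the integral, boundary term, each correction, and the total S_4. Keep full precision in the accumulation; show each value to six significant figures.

S_4 ≈ 0.000779892

The integral term ∫_8^46 1/x^4 dx = 0.000647617.
½[f(8) + f(46)] = ½[0.000244141 + 2.23341e-07] = 0.000122182.
So far: 0.000769799.
k=1: B_{2}/(2)! × [f^{(1)}(46) − f^{(1)}(8)] = 1/12 × (-1.94210e-08 − (-0.000122070)) = 1.01709e-05.
Partial sum through k=1: 0.000779970.
k=2: B_{4}/(4)! × [f^{(3)}(46) − f^{(3)}(8)] = −1/720 × (-2.75345e-10 − (-5.72205e-05)) = -7.94725e-08.
Partial sum through k=2: 0.000779891.
k=3: B_{6}/(6)! × [f^{(5)}(46) − f^{(5)}(8)] = 1/30240 × (-7.28700e-12 − (-5.00679e-05)) = 1.65568e-09.
Partial sum through k=3: 0.000779892.
k=4: B_{8}/(8)! × [f^{(7)}(46) − f^{(7)}(8)] = −1/1209600 × (-3.09939e-13 − (-7.04080e-05)) = -5.82077e-11.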